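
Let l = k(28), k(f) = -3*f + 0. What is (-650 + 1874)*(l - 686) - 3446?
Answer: -945926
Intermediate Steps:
k(f) = -3*f
l = -84 (l = -3*28 = -84)
(-650 + 1874)*(l - 686) - 3446 = (-650 + 1874)*(-84 - 686) - 3446 = 1224*(-770) - 3446 = -942480 - 3446 = -945926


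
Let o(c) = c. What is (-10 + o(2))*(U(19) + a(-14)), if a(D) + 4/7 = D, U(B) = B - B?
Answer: 816/7 ≈ 116.57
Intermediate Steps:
U(B) = 0
a(D) = -4/7 + D
(-10 + o(2))*(U(19) + a(-14)) = (-10 + 2)*(0 + (-4/7 - 14)) = -8*(0 - 102/7) = -8*(-102/7) = 816/7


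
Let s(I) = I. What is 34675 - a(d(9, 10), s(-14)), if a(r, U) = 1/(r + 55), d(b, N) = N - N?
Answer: 1907124/55 ≈ 34675.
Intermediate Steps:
d(b, N) = 0
a(r, U) = 1/(55 + r)
34675 - a(d(9, 10), s(-14)) = 34675 - 1/(55 + 0) = 34675 - 1/55 = 1907124/55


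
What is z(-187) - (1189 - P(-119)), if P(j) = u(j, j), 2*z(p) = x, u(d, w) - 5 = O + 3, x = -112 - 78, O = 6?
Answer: -1270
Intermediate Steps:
x = -190
u(d, w) = 14 (u(d, w) = 5 + (6 + 3) = 5 + 9 = 14)
z(p) = -95 (z(p) = (½)*(-190) = -95)
P(j) = 14
z(-187) - (1189 - P(-119)) = -95 - (1189 - 1*14) = -95 - (1189 - 14) = -95 - 1*1175 = -95 - 1175 = -1270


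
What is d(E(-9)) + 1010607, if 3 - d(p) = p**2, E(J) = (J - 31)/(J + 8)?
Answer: 1009010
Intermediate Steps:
E(J) = (-31 + J)/(8 + J)
d(p) = 3 - p**2
d(E(-9)) + 1010607 = (3 - ((-31 - 9)/(8 - 9))**2) + 1010607 = (3 - (-40/(-1))**2) + 1010607 = (3 - (-1*(-40))**2) + 1010607 = (3 - 1*40**2) + 1010607 = (3 - 1*1600) + 1010607 = (3 - 1600) + 1010607 = -1597 + 1010607 = 1009010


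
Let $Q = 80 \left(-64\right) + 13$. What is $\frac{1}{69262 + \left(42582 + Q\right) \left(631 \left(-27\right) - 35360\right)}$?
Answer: $- \frac{1}{1963508313} \approx -5.0929 \cdot 10^{-10}$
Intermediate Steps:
$Q = -5107$ ($Q = -5120 + 13 = -5107$)
$\frac{1}{69262 + \left(42582 + Q\right) \left(631 \left(-27\right) - 35360\right)} = \frac{1}{69262 + \left(42582 - 5107\right) \left(631 \left(-27\right) - 35360\right)} = \frac{1}{69262 + 37475 \left(-17037 - 35360\right)} = \frac{1}{69262 + 37475 \left(-52397\right)} = \frac{1}{69262 - 1963577575} = \frac{1}{-1963508313} = - \frac{1}{1963508313}$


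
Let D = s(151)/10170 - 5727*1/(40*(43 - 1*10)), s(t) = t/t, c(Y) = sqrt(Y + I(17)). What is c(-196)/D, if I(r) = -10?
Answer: -447480*I*sqrt(206)/1941409 ≈ -3.3082*I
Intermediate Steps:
c(Y) = sqrt(-10 + Y) (c(Y) = sqrt(Y - 10) = sqrt(-10 + Y))
s(t) = 1
D = -1941409/447480 (D = 1/10170 - 5727*1/(40*(43 - 1*10)) = 1*(1/10170) - 5727*1/(40*(43 - 10)) = 1/10170 - 5727/((33*20)*2) = 1/10170 - 5727/(660*2) = 1/10170 - 5727/1320 = 1/10170 - 5727*1/1320 = 1/10170 - 1909/440 = -1941409/447480 ≈ -4.3385)
c(-196)/D = sqrt(-10 - 196)/(-1941409/447480) = sqrt(-206)*(-447480/1941409) = (I*sqrt(206))*(-447480/1941409) = -447480*I*sqrt(206)/1941409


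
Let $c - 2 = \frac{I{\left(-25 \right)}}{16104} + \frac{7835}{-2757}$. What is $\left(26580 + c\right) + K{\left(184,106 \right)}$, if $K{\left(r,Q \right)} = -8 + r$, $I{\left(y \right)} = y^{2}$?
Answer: $\frac{395965570703}{14799576} \approx 26755.0$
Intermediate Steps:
$c = - \frac{11884753}{14799576}$ ($c = 2 + \left(\frac{\left(-25\right)^{2}}{16104} + \frac{7835}{-2757}\right) = 2 + \left(625 \cdot \frac{1}{16104} + 7835 \left(- \frac{1}{2757}\right)\right) = 2 + \left(\frac{625}{16104} - \frac{7835}{2757}\right) = 2 - \frac{41483905}{14799576} = - \frac{11884753}{14799576} \approx -0.80305$)
$\left(26580 + c\right) + K{\left(184,106 \right)} = \left(26580 - \frac{11884753}{14799576}\right) + \left(-8 + 184\right) = \frac{393360845327}{14799576} + 176 = \frac{395965570703}{14799576}$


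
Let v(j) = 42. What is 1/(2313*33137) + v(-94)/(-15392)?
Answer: -123811985/45374361552 ≈ -0.0027287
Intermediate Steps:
1/(2313*33137) + v(-94)/(-15392) = 1/(2313*33137) + 42/(-15392) = (1/2313)*(1/33137) + 42*(-1/15392) = 1/76645881 - 21/7696 = -123811985/45374361552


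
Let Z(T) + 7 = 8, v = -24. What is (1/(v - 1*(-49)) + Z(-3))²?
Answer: 676/625 ≈ 1.0816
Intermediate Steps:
Z(T) = 1 (Z(T) = -7 + 8 = 1)
(1/(v - 1*(-49)) + Z(-3))² = (1/(-24 - 1*(-49)) + 1)² = (1/(-24 + 49) + 1)² = (1/25 + 1)² = (26/25)² = 676/625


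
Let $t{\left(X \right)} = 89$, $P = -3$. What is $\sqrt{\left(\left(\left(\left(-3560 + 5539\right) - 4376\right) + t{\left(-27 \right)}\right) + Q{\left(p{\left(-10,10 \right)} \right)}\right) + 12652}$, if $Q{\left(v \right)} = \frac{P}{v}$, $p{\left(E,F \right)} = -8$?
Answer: $\frac{3 \sqrt{18390}}{4} \approx 101.71$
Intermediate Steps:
$Q{\left(v \right)} = - \frac{3}{v}$
$\sqrt{\left(\left(\left(\left(-3560 + 5539\right) - 4376\right) + t{\left(-27 \right)}\right) + Q{\left(p{\left(-10,10 \right)} \right)}\right) + 12652} = \sqrt{\left(\left(\left(\left(-3560 + 5539\right) - 4376\right) + 89\right) - \frac{3}{-8}\right) + 12652} = \sqrt{\left(\left(\left(1979 - 4376\right) + 89\right) - - \frac{3}{8}\right) + 12652} = \sqrt{\left(\left(-2397 + 89\right) + \frac{3}{8}\right) + 12652} = \sqrt{\left(-2308 + \frac{3}{8}\right) + 12652} = \sqrt{- \frac{18461}{8} + 12652} = \sqrt{\frac{82755}{8}} = \frac{3 \sqrt{18390}}{4}$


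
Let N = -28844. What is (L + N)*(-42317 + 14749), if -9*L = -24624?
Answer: 719745344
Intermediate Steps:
L = 2736 (L = -⅑*(-24624) = 2736)
(L + N)*(-42317 + 14749) = (2736 - 28844)*(-42317 + 14749) = -26108*(-27568) = 719745344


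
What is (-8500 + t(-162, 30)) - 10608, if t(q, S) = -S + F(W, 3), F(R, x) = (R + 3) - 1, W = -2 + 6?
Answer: -19132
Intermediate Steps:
W = 4
F(R, x) = 2 + R (F(R, x) = (3 + R) - 1 = 2 + R)
t(q, S) = 6 - S (t(q, S) = -S + (2 + 4) = -S + 6 = 6 - S)
(-8500 + t(-162, 30)) - 10608 = (-8500 + (6 - 1*30)) - 10608 = (-8500 + (6 - 30)) - 10608 = (-8500 - 24) - 10608 = -8524 - 10608 = -19132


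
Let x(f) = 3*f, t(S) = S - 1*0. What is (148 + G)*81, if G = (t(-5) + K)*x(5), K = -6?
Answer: -1377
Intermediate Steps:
t(S) = S (t(S) = S + 0 = S)
G = -165 (G = (-5 - 6)*(3*5) = -11*15 = -165)
(148 + G)*81 = (148 - 165)*81 = -17*81 = -1377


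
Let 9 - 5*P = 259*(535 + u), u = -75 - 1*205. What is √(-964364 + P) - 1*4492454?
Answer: -4492454 + 4*I*√1527455/5 ≈ -4.4925e+6 + 988.72*I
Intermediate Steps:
u = -280 (u = -75 - 205 = -280)
P = -66036/5 (P = 9/5 - 259*(535 - 280)/5 = 9/5 - 259*255/5 = 9/5 - ⅕*66045 = 9/5 - 13209 = -66036/5 ≈ -13207.)
√(-964364 + P) - 1*4492454 = √(-964364 - 66036/5) - 1*4492454 = √(-4887856/5) - 4492454 = 4*I*√1527455/5 - 4492454 = -4492454 + 4*I*√1527455/5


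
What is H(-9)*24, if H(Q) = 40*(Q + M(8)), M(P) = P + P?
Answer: 6720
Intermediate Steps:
M(P) = 2*P
H(Q) = 640 + 40*Q (H(Q) = 40*(Q + 2*8) = 40*(Q + 16) = 40*(16 + Q) = 640 + 40*Q)
H(-9)*24 = (640 + 40*(-9))*24 = (640 - 360)*24 = 280*24 = 6720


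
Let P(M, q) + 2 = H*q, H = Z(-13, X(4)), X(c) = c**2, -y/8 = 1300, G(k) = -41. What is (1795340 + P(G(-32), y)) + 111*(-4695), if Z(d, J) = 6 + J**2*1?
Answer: -1450607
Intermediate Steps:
y = -10400 (y = -8*1300 = -10400)
Z(d, J) = 6 + J**2
H = 262 (H = 6 + (4**2)**2 = 6 + 16**2 = 6 + 256 = 262)
P(M, q) = -2 + 262*q
(1795340 + P(G(-32), y)) + 111*(-4695) = (1795340 + (-2 + 262*(-10400))) + 111*(-4695) = (1795340 + (-2 - 2724800)) - 521145 = (1795340 - 2724802) - 521145 = -929462 - 521145 = -1450607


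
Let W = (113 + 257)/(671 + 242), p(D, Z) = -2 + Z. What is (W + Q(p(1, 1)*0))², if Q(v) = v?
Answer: 136900/833569 ≈ 0.16423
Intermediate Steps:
W = 370/913 ≈ 0.40526
(W + Q(p(1, 1)*0))² = (370/913 + (-2 + 1)*0)² = (370/913 - 1*0)² = (370/913 + 0)² = (370/913)² = 136900/833569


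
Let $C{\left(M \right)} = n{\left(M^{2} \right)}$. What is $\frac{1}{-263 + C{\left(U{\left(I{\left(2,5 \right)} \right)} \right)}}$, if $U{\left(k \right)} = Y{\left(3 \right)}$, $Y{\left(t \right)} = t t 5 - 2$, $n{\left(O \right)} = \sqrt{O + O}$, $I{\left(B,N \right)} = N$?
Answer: $- \frac{263}{65471} - \frac{43 \sqrt{2}}{65471} \approx -0.0049459$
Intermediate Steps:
$n{\left(O \right)} = \sqrt{2} \sqrt{O}$ ($n{\left(O \right)} = \sqrt{2 O} = \sqrt{2} \sqrt{O}$)
$Y{\left(t \right)} = -2 + 5 t^{2}$ ($Y{\left(t \right)} = t^{2} \cdot 5 - 2 = 5 t^{2} - 2 = -2 + 5 t^{2}$)
$U{\left(k \right)} = 43$ ($U{\left(k \right)} = -2 + 5 \cdot 3^{2} = -2 + 5 \cdot 9 = -2 + 45 = 43$)
$C{\left(M \right)} = \sqrt{2} \sqrt{M^{2}}$
$\frac{1}{-263 + C{\left(U{\left(I{\left(2,5 \right)} \right)} \right)}} = \frac{1}{-263 + \sqrt{2} \sqrt{43^{2}}} = \frac{1}{-263 + \sqrt{2} \sqrt{1849}} = \frac{1}{-263 + \sqrt{2} \cdot 43} = \frac{1}{-263 + 43 \sqrt{2}}$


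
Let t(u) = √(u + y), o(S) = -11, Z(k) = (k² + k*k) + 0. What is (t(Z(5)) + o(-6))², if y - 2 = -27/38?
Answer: (418 - √74062)²/1444 ≈ 14.733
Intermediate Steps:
y = 49/38 (y = 2 - 27/38 = 49/38 ≈ 1.2895)
Z(k) = 2*k² (Z(k) = (k² + k²) + 0 = 2*k² + 0 = 2*k²)
t(u) = √(49/38 + u) (t(u) = √(u + 49/38) = √(49/38 + u))
(t(Z(5)) + o(-6))² = (√(1862 + 1444*(2*5²))/38 - 11)² = (√(1862 + 1444*(2*25))/38 - 11)² = (√(1862 + 1444*50)/38 - 11)² = (√(1862 + 72200)/38 - 11)² = (√74062/38 - 11)² = (-11 + √74062/38)²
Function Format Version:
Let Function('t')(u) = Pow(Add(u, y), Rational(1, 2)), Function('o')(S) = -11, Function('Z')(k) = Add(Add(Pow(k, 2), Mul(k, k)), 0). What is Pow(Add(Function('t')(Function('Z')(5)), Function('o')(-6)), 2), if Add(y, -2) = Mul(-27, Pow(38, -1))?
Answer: Mul(Rational(1, 1444), Pow(Add(418, Mul(-1, Pow(74062, Rational(1, 2)))), 2)) ≈ 14.733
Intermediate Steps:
y = Rational(49, 38) (y = Add(2, Mul(-27, Pow(38, -1))) = Add(2, Mul(-27, Rational(1, 38))) = Add(2, Rational(-27, 38)) = Rational(49, 38) ≈ 1.2895)
Function('Z')(k) = Mul(2, Pow(k, 2)) (Function('Z')(k) = Add(Add(Pow(k, 2), Pow(k, 2)), 0) = Add(Mul(2, Pow(k, 2)), 0) = Mul(2, Pow(k, 2)))
Function('t')(u) = Pow(Add(Rational(49, 38), u), Rational(1, 2)) (Function('t')(u) = Pow(Add(u, Rational(49, 38)), Rational(1, 2)) = Pow(Add(Rational(49, 38), u), Rational(1, 2)))
Pow(Add(Function('t')(Function('Z')(5)), Function('o')(-6)), 2) = Pow(Add(Mul(Rational(1, 38), Pow(Add(1862, Mul(1444, Mul(2, Pow(5, 2)))), Rational(1, 2))), -11), 2) = Pow(Add(Mul(Rational(1, 38), Pow(Add(1862, Mul(1444, Mul(2, 25))), Rational(1, 2))), -11), 2) = Pow(Add(Mul(Rational(1, 38), Pow(Add(1862, Mul(1444, 50)), Rational(1, 2))), -11), 2) = Pow(Add(Mul(Rational(1, 38), Pow(Add(1862, 72200), Rational(1, 2))), -11), 2) = Pow(Add(Mul(Rational(1, 38), Pow(74062, Rational(1, 2))), -11), 2) = Pow(Add(-11, Mul(Rational(1, 38), Pow(74062, Rational(1, 2)))), 2)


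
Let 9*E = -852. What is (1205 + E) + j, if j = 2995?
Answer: 12316/3 ≈ 4105.3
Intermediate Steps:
E = -284/3 (E = (⅑)*(-852) = -284/3 ≈ -94.667)
(1205 + E) + j = (1205 - 284/3) + 2995 = 3331/3 + 2995 = 12316/3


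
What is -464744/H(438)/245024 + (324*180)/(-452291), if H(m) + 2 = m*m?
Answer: -253663392833/1967093162216 ≈ -0.12895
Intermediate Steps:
H(m) = -2 + m**2 (H(m) = -2 + m*m = -2 + m**2)
-464744/H(438)/245024 + (324*180)/(-452291) = -464744/(-2 + 438**2)/245024 + (324*180)/(-452291) = -464744/(-2 + 191844)*(1/245024) + 58320*(-1/452291) = -464744/191842*(1/245024) - 58320/452291 = -464744*1/191842*(1/245024) - 58320/452291 = -172/71*1/245024 - 58320/452291 = -43/4349176 - 58320/452291 = -253663392833/1967093162216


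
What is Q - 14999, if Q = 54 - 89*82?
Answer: -22243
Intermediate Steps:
Q = -7244 (Q = 54 - 7298 = -7244)
Q - 14999 = -7244 - 14999 = -22243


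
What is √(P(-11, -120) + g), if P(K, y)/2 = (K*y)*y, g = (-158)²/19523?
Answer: 2*I*√30186762453757/19523 ≈ 562.85*I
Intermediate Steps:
g = 24964/19523 (g = 24964*(1/19523) = 24964/19523 ≈ 1.2787)
P(K, y) = 2*K*y² (P(K, y) = 2*((K*y)*y) = 2*(K*y²) = 2*K*y²)
√(P(-11, -120) + g) = √(2*(-11)*(-120)² + 24964/19523) = √(2*(-11)*14400 + 24964/19523) = √(-316800 + 24964/19523) = √(-6184861436/19523) = 2*I*√30186762453757/19523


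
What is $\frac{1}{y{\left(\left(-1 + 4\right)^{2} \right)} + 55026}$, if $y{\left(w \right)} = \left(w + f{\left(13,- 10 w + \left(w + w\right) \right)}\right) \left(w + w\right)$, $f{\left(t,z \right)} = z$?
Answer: $\frac{1}{53892} \approx 1.8556 \cdot 10^{-5}$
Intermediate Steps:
$y{\left(w \right)} = - 14 w^{2}$ ($y{\left(w \right)} = \left(w + \left(- 10 w + \left(w + w\right)\right)\right) \left(w + w\right) = \left(w + \left(- 10 w + 2 w\right)\right) 2 w = \left(w - 8 w\right) 2 w = - 7 w 2 w = - 14 w^{2}$)
$\frac{1}{y{\left(\left(-1 + 4\right)^{2} \right)} + 55026} = \frac{1}{- 14 \left(\left(-1 + 4\right)^{2}\right)^{2} + 55026} = \frac{1}{- 14 \left(3^{2}\right)^{2} + 55026} = \frac{1}{- 14 \cdot 9^{2} + 55026} = \frac{1}{\left(-14\right) 81 + 55026} = \frac{1}{-1134 + 55026} = \frac{1}{53892}$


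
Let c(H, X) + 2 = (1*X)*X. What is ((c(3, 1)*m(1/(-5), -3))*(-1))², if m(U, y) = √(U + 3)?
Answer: 14/5 ≈ 2.8000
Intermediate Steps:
c(H, X) = -2 + X² (c(H, X) = -2 + (1*X)*X = -2 + X*X = -2 + X²)
m(U, y) = √(3 + U)
((c(3, 1)*m(1/(-5), -3))*(-1))² = (((-2 + 1²)*√(3 + 1/(-5)))*(-1))² = (((-2 + 1)*√(3 - ⅕))*(-1))² = (-√(14/5)*(-1))² = (-√70/5*(-1))² = (√70/5)² = 14/5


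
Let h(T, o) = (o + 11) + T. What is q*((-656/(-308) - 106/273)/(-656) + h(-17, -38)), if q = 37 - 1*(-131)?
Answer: -43341911/5863 ≈ -7392.4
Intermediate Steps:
h(T, o) = 11 + T + o (h(T, o) = (11 + o) + T = 11 + T + o)
q = 168 (q = 37 + 131 = 168)
q*((-656/(-308) - 106/273)/(-656) + h(-17, -38)) = 168*((-656/(-308) - 106/273)/(-656) + (11 - 17 - 38)) = 168*((-656*(-1/308) - 106*1/273)*(-1/656) - 44) = 168*((164/77 - 106/273)*(-1/656) - 44) = 168*((5230/3003)*(-1/656) - 44) = 168*(-2615/984984 - 44) = 168*(-43341911/984984) = -43341911/5863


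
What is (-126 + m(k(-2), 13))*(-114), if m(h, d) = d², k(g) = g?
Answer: -4902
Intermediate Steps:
(-126 + m(k(-2), 13))*(-114) = (-126 + 13²)*(-114) = (-126 + 169)*(-114) = 43*(-114) = -4902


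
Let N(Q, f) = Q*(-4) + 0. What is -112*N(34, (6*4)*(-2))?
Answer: 15232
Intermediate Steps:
N(Q, f) = -4*Q (N(Q, f) = -4*Q + 0 = -4*Q)
-112*N(34, (6*4)*(-2)) = -(-448)*34 = -112*(-136) = 15232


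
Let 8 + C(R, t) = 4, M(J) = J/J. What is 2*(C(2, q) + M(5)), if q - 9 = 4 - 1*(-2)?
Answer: -6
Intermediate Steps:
q = 15 (q = 9 + (4 - 1*(-2)) = 9 + (4 + 2) = 9 + 6 = 15)
M(J) = 1
C(R, t) = -4 (C(R, t) = -8 + 4 = -4)
2*(C(2, q) + M(5)) = 2*(-4 + 1) = 2*(-3) = -6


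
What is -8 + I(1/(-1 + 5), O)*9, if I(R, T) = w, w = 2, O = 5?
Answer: 10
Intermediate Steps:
I(R, T) = 2
-8 + I(1/(-1 + 5), O)*9 = -8 + 2*9 = -8 + 18 = 10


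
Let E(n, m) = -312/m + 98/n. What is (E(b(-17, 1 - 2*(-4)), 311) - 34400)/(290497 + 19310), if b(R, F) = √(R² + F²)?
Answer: -10698712/96349977 + 49*√370/57314295 ≈ -0.11102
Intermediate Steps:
b(R, F) = √(F² + R²)
(E(b(-17, 1 - 2*(-4)), 311) - 34400)/(290497 + 19310) = ((-312/311 + 98/(√((1 - 2*(-4))² + (-17)²))) - 34400)/(290497 + 19310) = ((-312*1/311 + 98/(√((1 + 8)² + 289))) - 34400)/309807 = ((-312/311 + 98/(√(9² + 289))) - 34400)*(1/309807) = ((-312/311 + 98/(√(81 + 289))) - 34400)*(1/309807) = ((-312/311 + 98/(√370)) - 34400)*(1/309807) = ((-312/311 + 98*(√370/370)) - 34400)*(1/309807) = ((-312/311 + 49*√370/185) - 34400)*(1/309807) = (-10698712/311 + 49*√370/185)*(1/309807) = -10698712/96349977 + 49*√370/57314295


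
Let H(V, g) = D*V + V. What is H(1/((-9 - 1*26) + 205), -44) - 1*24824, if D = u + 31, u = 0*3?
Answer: -2110024/85 ≈ -24824.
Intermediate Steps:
u = 0
D = 31 (D = 0 + 31 = 31)
H(V, g) = 32*V (H(V, g) = 31*V + V = 32*V)
H(1/((-9 - 1*26) + 205), -44) - 1*24824 = 32/((-9 - 1*26) + 205) - 1*24824 = 32/((-9 - 26) + 205) - 24824 = 32/(-35 + 205) - 24824 = 32/170 - 24824 = 32*(1/170) - 24824 = 16/85 - 24824 = -2110024/85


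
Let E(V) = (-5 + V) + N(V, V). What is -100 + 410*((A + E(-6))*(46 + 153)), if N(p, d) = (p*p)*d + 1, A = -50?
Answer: -22518940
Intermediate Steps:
N(p, d) = 1 + d*p² (N(p, d) = p²*d + 1 = d*p² + 1 = 1 + d*p²)
E(V) = -4 + V + V³ (E(V) = (-5 + V) + (1 + V*V²) = (-5 + V) + (1 + V³) = -4 + V + V³)
-100 + 410*((A + E(-6))*(46 + 153)) = -100 + 410*((-50 + (-4 - 6 + (-6)³))*(46 + 153)) = -100 + 410*((-50 + (-4 - 6 - 216))*199) = -100 + 410*((-50 - 226)*199) = -100 + 410*(-276*199) = -100 + 410*(-54924) = -100 - 22518840 = -22518940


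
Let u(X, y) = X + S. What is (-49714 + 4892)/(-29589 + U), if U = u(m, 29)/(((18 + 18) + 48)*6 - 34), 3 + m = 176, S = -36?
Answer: 21066340/13906693 ≈ 1.5148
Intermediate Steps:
m = 173 (m = -3 + 176 = 173)
u(X, y) = -36 + X (u(X, y) = X - 36 = -36 + X)
U = 137/470 (U = (-36 + 173)/(((18 + 18) + 48)*6 - 34) = 137/((36 + 48)*6 - 34) = 137/(84*6 - 34) = 137/(504 - 34) = 137/470 ≈ 0.29149)
(-49714 + 4892)/(-29589 + U) = (-49714 + 4892)/(-29589 + 137/470) = -44822/(-13906693/470) = -44822*(-470/13906693) = 21066340/13906693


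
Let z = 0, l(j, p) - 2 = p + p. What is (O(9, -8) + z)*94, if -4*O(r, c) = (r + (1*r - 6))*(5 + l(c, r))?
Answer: -7050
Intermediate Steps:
l(j, p) = 2 + 2*p (l(j, p) = 2 + (p + p) = 2 + 2*p)
O(r, c) = -(-6 + 2*r)*(7 + 2*r)/4 (O(r, c) = -(r + (1*r - 6))*(5 + (2 + 2*r))/4 = -(r + (r - 6))*(7 + 2*r)/4 = -(r + (-6 + r))*(7 + 2*r)/4 = -(-6 + 2*r)*(7 + 2*r)/4)
(O(9, -8) + z)*94 = ((21/2 - 1*9² - ½*9) + 0)*94 = ((21/2 - 1*81 - 9/2) + 0)*94 = ((21/2 - 81 - 9/2) + 0)*94 = (-75 + 0)*94 = -75*94 = -7050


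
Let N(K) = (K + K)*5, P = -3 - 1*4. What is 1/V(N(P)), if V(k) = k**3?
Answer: -1/343000 ≈ -2.9155e-6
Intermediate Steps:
P = -7 (P = -3 - 4 = -7)
N(K) = 10*K (N(K) = (2*K)*5 = 10*K)
1/V(N(P)) = 1/((10*(-7))**3) = 1/((-70)**3) = 1/(-343000) = -1/343000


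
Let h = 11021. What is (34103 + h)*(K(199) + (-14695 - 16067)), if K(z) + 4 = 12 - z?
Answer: -1396723172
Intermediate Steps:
K(z) = 8 - z (K(z) = -4 + (12 - z) = 8 - z)
(34103 + h)*(K(199) + (-14695 - 16067)) = (34103 + 11021)*((8 - 1*199) + (-14695 - 16067)) = 45124*((8 - 199) - 30762) = 45124*(-191 - 30762) = 45124*(-30953) = -1396723172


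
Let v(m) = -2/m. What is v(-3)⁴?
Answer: 16/81 ≈ 0.19753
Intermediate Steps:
v(-3)⁴ = (-2/(-3))⁴ = (-2*(-⅓))⁴ = (⅔)⁴ = 16/81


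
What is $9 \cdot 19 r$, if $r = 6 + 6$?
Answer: $2052$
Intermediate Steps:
$r = 12$
$9 \cdot 19 r = 9 \cdot 19 \cdot 12 = 171 \cdot 12 = 2052$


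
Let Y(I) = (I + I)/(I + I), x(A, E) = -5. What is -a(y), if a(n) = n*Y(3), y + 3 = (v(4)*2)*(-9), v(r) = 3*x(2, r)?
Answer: -267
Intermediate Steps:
v(r) = -15 (v(r) = 3*(-5) = -15)
Y(I) = 1 (Y(I) = (2*I)/((2*I)) = (2*I)*(1/(2*I)) = 1)
y = 267 (y = -3 - 15*2*(-9) = -3 - 30*(-9) = -3 + 270 = 267)
a(n) = n (a(n) = n*1 = n)
-a(y) = -1*267 = -267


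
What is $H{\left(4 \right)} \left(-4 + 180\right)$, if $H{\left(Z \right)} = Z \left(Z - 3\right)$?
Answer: $704$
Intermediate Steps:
$H{\left(Z \right)} = Z \left(-3 + Z\right)$
$H{\left(4 \right)} \left(-4 + 180\right) = 4 \left(-3 + 4\right) \left(-4 + 180\right) = 4 \cdot 1 \cdot 176 = 4 \cdot 176 = 704$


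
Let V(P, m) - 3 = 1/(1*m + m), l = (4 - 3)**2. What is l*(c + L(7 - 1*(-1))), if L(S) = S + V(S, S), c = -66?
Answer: -879/16 ≈ -54.938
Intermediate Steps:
l = 1 (l = 1**2 = 1)
V(P, m) = 3 + 1/(2*m) (V(P, m) = 3 + 1/(1*m + m) = 3 + 1/(m + m) = 3 + 1/(2*m))
L(S) = 3 + S + 1/(2*S) (L(S) = S + (3 + 1/(2*S)) = 3 + S + 1/(2*S))
l*(c + L(7 - 1*(-1))) = 1*(-66 + (3 + (7 - 1*(-1)) + 1/(2*(7 - 1*(-1))))) = 1*(-66 + (3 + (7 + 1) + 1/(2*(7 + 1)))) = 1*(-66 + (3 + 8 + (1/2)/8)) = 1*(-66 + (3 + 8 + (1/2)*(1/8))) = 1*(-66 + (3 + 8 + 1/16)) = 1*(-66 + 177/16) = 1*(-879/16) = -879/16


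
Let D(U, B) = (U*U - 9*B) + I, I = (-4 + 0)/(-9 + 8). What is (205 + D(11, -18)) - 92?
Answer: 400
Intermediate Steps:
I = 4 (I = -4/(-1) = -4*(-1) = 4)
D(U, B) = 4 + U**2 - 9*B (D(U, B) = (U*U - 9*B) + 4 = (U**2 - 9*B) + 4 = 4 + U**2 - 9*B)
(205 + D(11, -18)) - 92 = (205 + (4 + 11**2 - 9*(-18))) - 92 = (205 + (4 + 121 + 162)) - 92 = (205 + 287) - 92 = 492 - 92 = 400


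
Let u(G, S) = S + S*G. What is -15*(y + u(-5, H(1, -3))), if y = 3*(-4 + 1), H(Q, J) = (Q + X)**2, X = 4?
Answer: 1635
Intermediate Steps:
H(Q, J) = (4 + Q)**2 (H(Q, J) = (Q + 4)**2 = (4 + Q)**2)
u(G, S) = S + G*S
y = -9 (y = 3*(-3) = -9)
-15*(y + u(-5, H(1, -3))) = -15*(-9 + (4 + 1)**2*(1 - 5)) = -15*(-9 + 5**2*(-4)) = -15*(-9 + 25*(-4)) = -15*(-9 - 100) = -15*(-109) = 1635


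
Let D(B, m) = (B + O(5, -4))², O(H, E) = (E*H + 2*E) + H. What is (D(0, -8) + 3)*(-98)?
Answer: -52136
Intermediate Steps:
O(H, E) = H + 2*E + E*H (O(H, E) = (2*E + E*H) + H = H + 2*E + E*H)
D(B, m) = (-23 + B)² (D(B, m) = (B + (5 + 2*(-4) - 4*5))² = (B + (5 - 8 - 20))² = (B - 23)² = (-23 + B)²)
(D(0, -8) + 3)*(-98) = ((-23 + 0)² + 3)*(-98) = ((-23)² + 3)*(-98) = (529 + 3)*(-98) = 532*(-98) = -52136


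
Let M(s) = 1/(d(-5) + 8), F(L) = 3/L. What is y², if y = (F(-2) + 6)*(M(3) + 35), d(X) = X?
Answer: 25281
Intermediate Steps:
M(s) = ⅓ (M(s) = 1/(-5 + 8) = 1/3 = ⅓)
y = 159 (y = (3/(-2) + 6)*(⅓ + 35) = (3*(-½) + 6)*(106/3) = (-3/2 + 6)*(106/3) = (9/2)*(106/3) = 159)
y² = 159² = 25281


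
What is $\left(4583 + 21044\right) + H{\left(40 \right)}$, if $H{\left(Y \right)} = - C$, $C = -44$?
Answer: $25671$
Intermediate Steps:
$H{\left(Y \right)} = 44$ ($H{\left(Y \right)} = \left(-1\right) \left(-44\right) = 44$)
$\left(4583 + 21044\right) + H{\left(40 \right)} = \left(4583 + 21044\right) + 44 = 25627 + 44 = 25671$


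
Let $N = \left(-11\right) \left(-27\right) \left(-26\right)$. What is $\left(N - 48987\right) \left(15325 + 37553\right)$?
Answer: $-2998658502$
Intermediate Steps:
$N = -7722$ ($N = 297 \left(-26\right) = -7722$)
$\left(N - 48987\right) \left(15325 + 37553\right) = \left(-7722 - 48987\right) \left(15325 + 37553\right) = \left(-56709\right) 52878 = -2998658502$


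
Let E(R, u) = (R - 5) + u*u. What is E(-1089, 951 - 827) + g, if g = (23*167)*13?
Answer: 64215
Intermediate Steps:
E(R, u) = -5 + R + u**2 (E(R, u) = (-5 + R) + u**2 = -5 + R + u**2)
g = 49933 (g = 3841*13 = 49933)
E(-1089, 951 - 827) + g = (-5 - 1089 + (951 - 827)**2) + 49933 = (-5 - 1089 + 124**2) + 49933 = (-5 - 1089 + 15376) + 49933 = 14282 + 49933 = 64215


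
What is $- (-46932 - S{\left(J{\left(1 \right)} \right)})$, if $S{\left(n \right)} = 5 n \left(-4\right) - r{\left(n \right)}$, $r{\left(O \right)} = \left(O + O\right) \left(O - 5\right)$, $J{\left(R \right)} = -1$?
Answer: $46940$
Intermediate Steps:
$r{\left(O \right)} = 2 O \left(-5 + O\right)$
$S{\left(n \right)} = - 20 n - 2 n \left(-5 + n\right)$ ($S{\left(n \right)} = 5 n \left(-4\right) - 2 n \left(-5 + n\right) = - 20 n - 2 n \left(-5 + n\right)$)
$- (-46932 - S{\left(J{\left(1 \right)} \right)}) = - (-46932 - 2 \left(-1\right) \left(-5 - -1\right)) = - (-46932 - 2 \left(-1\right) \left(-5 + 1\right)) = - (-46932 - 2 \left(-1\right) \left(-4\right)) = - (-46932 - 8) = \left(-1\right) \left(-46940\right) = 46940$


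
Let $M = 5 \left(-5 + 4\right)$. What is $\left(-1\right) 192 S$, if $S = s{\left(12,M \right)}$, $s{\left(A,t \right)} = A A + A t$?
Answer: $-16128$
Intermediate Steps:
$M = -5$ ($M = 5 \left(-1\right) = -5$)
$s{\left(A,t \right)} = A^{2} + A t$
$S = 84$ ($S = 12 \left(12 - 5\right) = 12 \cdot 7 = 84$)
$\left(-1\right) 192 S = \left(-1\right) 192 \cdot 84 = \left(-192\right) 84 = -16128$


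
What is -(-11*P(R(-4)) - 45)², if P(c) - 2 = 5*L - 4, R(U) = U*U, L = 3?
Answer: -35344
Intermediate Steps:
R(U) = U²
P(c) = 13 (P(c) = 2 + (5*3 - 4) = 2 + (15 - 4) = 2 + 11 = 13)
-(-11*P(R(-4)) - 45)² = -(-11*13 - 45)² = -(-143 - 45)² = -1*(-188)² = -1*35344 = -35344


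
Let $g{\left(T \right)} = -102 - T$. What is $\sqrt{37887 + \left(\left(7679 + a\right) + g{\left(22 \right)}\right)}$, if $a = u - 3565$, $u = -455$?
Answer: $\sqrt{41422} \approx 203.52$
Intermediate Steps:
$a = -4020$ ($a = -455 - 3565 = -4020$)
$\sqrt{37887 + \left(\left(7679 + a\right) + g{\left(22 \right)}\right)} = \sqrt{37887 + \left(\left(7679 - 4020\right) - 124\right)} = \sqrt{37887 + \left(3659 - 124\right)} = \sqrt{37887 + 3535} = \sqrt{41422}$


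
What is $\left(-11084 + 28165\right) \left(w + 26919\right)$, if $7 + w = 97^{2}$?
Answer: $620399001$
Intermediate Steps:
$w = 9402$ ($w = -7 + 97^{2} = -7 + 9409 = 9402$)
$\left(-11084 + 28165\right) \left(w + 26919\right) = \left(-11084 + 28165\right) \left(9402 + 26919\right) = 17081 \cdot 36321 = 620399001$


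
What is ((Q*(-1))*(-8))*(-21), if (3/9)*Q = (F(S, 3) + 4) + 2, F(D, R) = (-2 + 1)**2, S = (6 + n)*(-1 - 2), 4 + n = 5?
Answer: -3528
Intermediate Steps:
n = 1 (n = -4 + 5 = 1)
S = -21 (S = (6 + 1)*(-1 - 2) = 7*(-3) = -21)
F(D, R) = 1 (F(D, R) = (-1)**2 = 1)
Q = 21 (Q = 3*((1 + 4) + 2) = 3*(5 + 2) = 3*7 = 21)
((Q*(-1))*(-8))*(-21) = ((21*(-1))*(-8))*(-21) = -21*(-8)*(-21) = 168*(-21) = -3528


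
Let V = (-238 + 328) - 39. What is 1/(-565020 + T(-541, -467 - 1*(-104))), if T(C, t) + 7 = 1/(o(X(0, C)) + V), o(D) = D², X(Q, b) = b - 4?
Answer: -297076/167855961051 ≈ -1.7698e-6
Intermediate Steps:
X(Q, b) = -4 + b
V = 51 (V = 90 - 39 = 51)
T(C, t) = -7 + 1/(51 + (-4 + C)²) (T(C, t) = -7 + 1/((-4 + C)² + 51) = -7 + 1/(51 + (-4 + C)²))
1/(-565020 + T(-541, -467 - 1*(-104))) = 1/(-565020 + (-356 - 7*(-4 - 541)²)/(51 + (-4 - 541)²)) = 1/(-565020 + (-356 - 7*(-545)²)/(51 + (-545)²)) = 1/(-565020 + (-356 - 7*297025)/(51 + 297025)) = 1/(-565020 + (-356 - 2079175)/297076) = 1/(-565020 + (1/297076)*(-2079531)) = 1/(-565020 - 2079531/297076) = 1/(-167855961051/297076) = -297076/167855961051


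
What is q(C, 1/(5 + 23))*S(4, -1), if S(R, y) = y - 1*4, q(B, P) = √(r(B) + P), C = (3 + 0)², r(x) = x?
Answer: -5*√1771/14 ≈ -15.030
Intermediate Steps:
C = 9 (C = 3² = 9)
q(B, P) = √(B + P)
S(R, y) = -4 + y (S(R, y) = y - 4 = -4 + y)
q(C, 1/(5 + 23))*S(4, -1) = √(9 + 1/(5 + 23))*(-4 - 1) = √(9 + 1/28)*(-5) = √(253/28)*(-5) = (√1771/14)*(-5) = -5*√1771/14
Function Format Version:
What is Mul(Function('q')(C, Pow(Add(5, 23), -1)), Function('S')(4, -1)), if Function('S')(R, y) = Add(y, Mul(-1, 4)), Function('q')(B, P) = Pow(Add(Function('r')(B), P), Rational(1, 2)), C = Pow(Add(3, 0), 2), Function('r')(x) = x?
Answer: Mul(Rational(-5, 14), Pow(1771, Rational(1, 2))) ≈ -15.030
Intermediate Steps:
C = 9 (C = Pow(3, 2) = 9)
Function('q')(B, P) = Pow(Add(B, P), Rational(1, 2))
Function('S')(R, y) = Add(-4, y) (Function('S')(R, y) = Add(y, -4) = Add(-4, y))
Mul(Function('q')(C, Pow(Add(5, 23), -1)), Function('S')(4, -1)) = Mul(Pow(Add(9, Pow(Add(5, 23), -1)), Rational(1, 2)), Add(-4, -1)) = Mul(Pow(Add(9, Pow(28, -1)), Rational(1, 2)), -5) = Mul(Pow(Add(9, Rational(1, 28)), Rational(1, 2)), -5) = Mul(Pow(Rational(253, 28), Rational(1, 2)), -5) = Mul(Mul(Rational(1, 14), Pow(1771, Rational(1, 2))), -5) = Mul(Rational(-5, 14), Pow(1771, Rational(1, 2)))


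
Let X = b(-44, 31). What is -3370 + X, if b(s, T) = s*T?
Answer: -4734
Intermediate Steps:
b(s, T) = T*s
X = -1364 (X = 31*(-44) = -1364)
-3370 + X = -3370 - 1364 = -4734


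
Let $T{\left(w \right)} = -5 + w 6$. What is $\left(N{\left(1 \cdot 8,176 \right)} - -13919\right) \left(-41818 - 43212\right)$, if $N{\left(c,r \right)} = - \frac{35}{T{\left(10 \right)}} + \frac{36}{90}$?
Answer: $-1183512472$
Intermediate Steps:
$T{\left(w \right)} = -5 + 6 w$
$N{\left(c,r \right)} = - \frac{13}{55}$ ($N{\left(c,r \right)} = - \frac{35}{-5 + 6 \cdot 10} + \frac{36}{90} = - \frac{35}{-5 + 60} + 36 \cdot \frac{1}{90} = - \frac{35}{55} + \frac{2}{5} = \left(-35\right) \frac{1}{55} + \frac{2}{5} = - \frac{7}{11} + \frac{2}{5} = - \frac{13}{55}$)
$\left(N{\left(1 \cdot 8,176 \right)} - -13919\right) \left(-41818 - 43212\right) = \left(- \frac{13}{55} - -13919\right) \left(-41818 - 43212\right) = \left(- \frac{13}{55} + 13919\right) \left(-85030\right) = \frac{765532}{55} \left(-85030\right) = -1183512472$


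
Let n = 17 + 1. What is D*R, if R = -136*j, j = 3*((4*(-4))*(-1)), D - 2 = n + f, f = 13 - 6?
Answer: -176256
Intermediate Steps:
n = 18
f = 7
D = 27 (D = 2 + (18 + 7) = 2 + 25 = 27)
j = 48 (j = 3*(-16*(-1)) = 3*16 = 48)
R = -6528 (R = -136*48 = -6528)
D*R = 27*(-6528) = -176256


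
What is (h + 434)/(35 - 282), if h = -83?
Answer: -27/19 ≈ -1.4211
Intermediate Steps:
(h + 434)/(35 - 282) = (-83 + 434)/(35 - 282) = 351/(-247) = 351*(-1/247) = -27/19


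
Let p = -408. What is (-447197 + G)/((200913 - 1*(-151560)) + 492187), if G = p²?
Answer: -280733/844660 ≈ -0.33236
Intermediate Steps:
G = 166464 (G = (-408)² = 166464)
(-447197 + G)/((200913 - 1*(-151560)) + 492187) = (-447197 + 166464)/((200913 - 1*(-151560)) + 492187) = -280733/((200913 + 151560) + 492187) = -280733/(352473 + 492187) = -280733/844660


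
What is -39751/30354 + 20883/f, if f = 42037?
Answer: -1037130205/1275991098 ≈ -0.81280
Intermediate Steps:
-39751/30354 + 20883/f = -39751/30354 + 20883/42037 = -1037130205/1275991098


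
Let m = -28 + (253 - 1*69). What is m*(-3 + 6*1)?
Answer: 468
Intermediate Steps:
m = 156 (m = -28 + (253 - 69) = -28 + 184 = 156)
m*(-3 + 6*1) = 156*(-3 + 6*1) = 156*(-3 + 6) = 156*3 = 468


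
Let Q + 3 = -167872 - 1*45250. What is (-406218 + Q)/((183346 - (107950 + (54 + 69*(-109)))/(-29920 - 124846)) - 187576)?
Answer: 95853238738/654559697 ≈ 146.44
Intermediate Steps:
Q = -213125 (Q = -3 + (-167872 - 1*45250) = -3 + (-167872 - 45250) = -3 - 213122 = -213125)
(-406218 + Q)/((183346 - (107950 + (54 + 69*(-109)))/(-29920 - 124846)) - 187576) = (-406218 - 213125)/((183346 - (107950 + (54 + 69*(-109)))/(-29920 - 124846)) - 187576) = -619343/((183346 - (107950 + (54 - 7521))/(-154766)) - 187576) = -619343/((183346 - (107950 - 7467)*(-1)/154766) - 187576) = -619343/((183346 - 100483*(-1)/154766) - 187576) = -619343/((183346 - 1*(-100483/154766)) - 187576) = -619343/((183346 + 100483/154766) - 187576) = -619343/(28375827519/154766 - 187576) = -619343/(-654559697/154766) = -619343*(-154766/654559697) = 95853238738/654559697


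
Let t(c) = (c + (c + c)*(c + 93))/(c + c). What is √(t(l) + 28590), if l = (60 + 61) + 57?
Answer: √115446/2 ≈ 169.89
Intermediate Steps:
l = 178 (l = 121 + 57 = 178)
t(c) = (c + 2*c*(93 + c))/(2*c) (t(c) = (c + (2*c)*(93 + c))/((2*c)) = (c + 2*c*(93 + c))*(1/(2*c)) = (c + 2*c*(93 + c))/(2*c))
√(t(l) + 28590) = √((187/2 + 178) + 28590) = √(543/2 + 28590) = √(57723/2) = √115446/2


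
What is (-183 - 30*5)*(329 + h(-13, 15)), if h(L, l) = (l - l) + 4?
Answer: -110889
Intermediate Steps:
h(L, l) = 4 (h(L, l) = 0 + 4 = 4)
(-183 - 30*5)*(329 + h(-13, 15)) = (-183 - 30*5)*(329 + 4) = (-183 - 150)*333 = -333*333 = -110889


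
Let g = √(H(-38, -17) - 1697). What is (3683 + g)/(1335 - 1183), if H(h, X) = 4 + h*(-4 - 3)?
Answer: 3683/152 + I*√1427/152 ≈ 24.23 + 0.24852*I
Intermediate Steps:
H(h, X) = 4 - 7*h (H(h, X) = 4 + h*(-7) = 4 - 7*h)
g = I*√1427 (g = √((4 - 7*(-38)) - 1697) = √((4 + 266) - 1697) = √(270 - 1697) = √(-1427) = I*√1427 ≈ 37.776*I)
(3683 + g)/(1335 - 1183) = (3683 + I*√1427)/(1335 - 1183) = (3683 + I*√1427)/152 = (3683 + I*√1427)*(1/152) = 3683/152 + I*√1427/152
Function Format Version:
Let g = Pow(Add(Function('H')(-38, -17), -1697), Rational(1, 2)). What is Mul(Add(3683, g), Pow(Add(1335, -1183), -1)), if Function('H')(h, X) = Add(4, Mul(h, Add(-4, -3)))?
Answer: Add(Rational(3683, 152), Mul(Rational(1, 152), I, Pow(1427, Rational(1, 2)))) ≈ Add(24.230, Mul(0.24852, I))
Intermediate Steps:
Function('H')(h, X) = Add(4, Mul(-7, h)) (Function('H')(h, X) = Add(4, Mul(h, -7)) = Add(4, Mul(-7, h)))
g = Mul(I, Pow(1427, Rational(1, 2))) (g = Pow(Add(Add(4, Mul(-7, -38)), -1697), Rational(1, 2)) = Pow(Add(Add(4, 266), -1697), Rational(1, 2)) = Pow(Add(270, -1697), Rational(1, 2)) = Pow(-1427, Rational(1, 2)) = Mul(I, Pow(1427, Rational(1, 2))) ≈ Mul(37.776, I))
Mul(Add(3683, g), Pow(Add(1335, -1183), -1)) = Mul(Add(3683, Mul(I, Pow(1427, Rational(1, 2)))), Pow(Add(1335, -1183), -1)) = Mul(Add(3683, Mul(I, Pow(1427, Rational(1, 2)))), Pow(152, -1)) = Mul(Add(3683, Mul(I, Pow(1427, Rational(1, 2)))), Rational(1, 152)) = Add(Rational(3683, 152), Mul(Rational(1, 152), I, Pow(1427, Rational(1, 2))))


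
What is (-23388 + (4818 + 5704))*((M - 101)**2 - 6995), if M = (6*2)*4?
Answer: 53857076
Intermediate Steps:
M = 48 (M = 12*4 = 48)
(-23388 + (4818 + 5704))*((M - 101)**2 - 6995) = (-23388 + (4818 + 5704))*((48 - 101)**2 - 6995) = (-23388 + 10522)*((-53)**2 - 6995) = -12866*(2809 - 6995) = -12866*(-4186) = 53857076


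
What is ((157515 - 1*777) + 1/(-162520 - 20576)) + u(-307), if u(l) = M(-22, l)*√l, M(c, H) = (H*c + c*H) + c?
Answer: 28698100847/183096 + 13486*I*√307 ≈ 1.5674e+5 + 2.3629e+5*I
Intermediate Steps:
M(c, H) = c + 2*H*c (M(c, H) = (H*c + H*c) + c = 2*H*c + c = c + 2*H*c)
u(l) = √l*(-22 - 44*l) (u(l) = (-22*(1 + 2*l))*√l = (-22 - 44*l)*√l = √l*(-22 - 44*l))
((157515 - 1*777) + 1/(-162520 - 20576)) + u(-307) = ((157515 - 1*777) + 1/(-162520 - 20576)) + √(-307)*(-22 - 44*(-307)) = ((157515 - 777) + 1/(-183096)) + (I*√307)*(-22 + 13508) = (156738 - 1/183096) + (I*√307)*13486 = 28698100847/183096 + 13486*I*√307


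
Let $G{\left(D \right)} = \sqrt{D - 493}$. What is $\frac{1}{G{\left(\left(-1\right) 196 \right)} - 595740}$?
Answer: $- \frac{595740}{354906148289} - \frac{i \sqrt{689}}{354906148289} \approx -1.6786 \cdot 10^{-6} - 7.396 \cdot 10^{-11} i$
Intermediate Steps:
$G{\left(D \right)} = \sqrt{-493 + D}$
$\frac{1}{G{\left(\left(-1\right) 196 \right)} - 595740} = \frac{1}{\sqrt{-493 - 196} - 595740} = \frac{1}{\sqrt{-689} - 595740} = \frac{1}{i \sqrt{689} - 595740} = \frac{1}{-595740 + i \sqrt{689}}$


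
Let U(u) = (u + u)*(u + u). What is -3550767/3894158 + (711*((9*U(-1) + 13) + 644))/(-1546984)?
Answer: -3705860474481/3012100059736 ≈ -1.2303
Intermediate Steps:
U(u) = 4*u² (U(u) = (2*u)*(2*u) = 4*u²)
-3550767/3894158 + (711*((9*U(-1) + 13) + 644))/(-1546984) = -3550767/3894158 + (711*((9*(4*(-1)²) + 13) + 644))/(-1546984) = -3550767*1/3894158 + (711*((9*(4*1) + 13) + 644))*(-1/1546984) = -3550767/3894158 + (711*((9*4 + 13) + 644))*(-1/1546984) = -3550767/3894158 + (711*((36 + 13) + 644))*(-1/1546984) = -3550767/3894158 + (711*(49 + 644))*(-1/1546984) = -3550767/3894158 + (711*693)*(-1/1546984) = -3550767/3894158 + 492723*(-1/1546984) = -3550767/3894158 - 492723/1546984 = -3705860474481/3012100059736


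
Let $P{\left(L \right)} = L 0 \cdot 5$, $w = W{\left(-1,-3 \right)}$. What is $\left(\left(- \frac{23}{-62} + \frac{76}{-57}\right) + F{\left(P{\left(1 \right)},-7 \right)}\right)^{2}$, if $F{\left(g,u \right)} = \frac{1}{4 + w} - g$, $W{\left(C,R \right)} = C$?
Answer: $\frac{1521}{3844} \approx 0.39568$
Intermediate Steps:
$w = -1$
$P{\left(L \right)} = 0$ ($P{\left(L \right)} = 0 \cdot 5 = 0$)
$F{\left(g,u \right)} = \frac{1}{3} - g$ ($F{\left(g,u \right)} = \frac{1}{4 - 1} - g = \frac{1}{3} - g$)
$\left(\left(- \frac{23}{-62} + \frac{76}{-57}\right) + F{\left(P{\left(1 \right)},-7 \right)}\right)^{2} = \left(\left(- \frac{23}{-62} + \frac{76}{-57}\right) + \left(\frac{1}{3} - 0\right)\right)^{2} = \left(\left(\left(-23\right) \left(- \frac{1}{62}\right) + 76 \left(- \frac{1}{57}\right)\right) + \left(\frac{1}{3} + 0\right)\right)^{2} = \left(\left(\frac{23}{62} - \frac{4}{3}\right) + \frac{1}{3}\right)^{2} = \left(- \frac{179}{186} + \frac{1}{3}\right)^{2} = \left(- \frac{39}{62}\right)^{2} = \frac{1521}{3844}$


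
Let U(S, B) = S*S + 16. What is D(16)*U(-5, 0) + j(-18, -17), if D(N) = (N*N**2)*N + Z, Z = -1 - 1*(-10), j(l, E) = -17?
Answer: 2687328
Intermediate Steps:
Z = 9 (Z = -1 + 10 = 9)
U(S, B) = 16 + S**2 (U(S, B) = S**2 + 16 = 16 + S**2)
D(N) = 9 + N**4 (D(N) = (N*N**2)*N + 9 = N**3*N + 9 = N**4 + 9 = 9 + N**4)
D(16)*U(-5, 0) + j(-18, -17) = (9 + 16**4)*(16 + (-5)**2) - 17 = (9 + 65536)*(16 + 25) - 17 = 65545*41 - 17 = 2687345 - 17 = 2687328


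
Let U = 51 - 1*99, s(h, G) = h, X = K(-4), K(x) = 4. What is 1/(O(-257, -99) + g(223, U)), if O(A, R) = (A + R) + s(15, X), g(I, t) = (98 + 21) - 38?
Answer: -1/260 ≈ -0.0038462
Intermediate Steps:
X = 4
U = -48 (U = 51 - 99 = -48)
g(I, t) = 81 (g(I, t) = 119 - 38 = 81)
O(A, R) = 15 + A + R (O(A, R) = (A + R) + 15 = 15 + A + R)
1/(O(-257, -99) + g(223, U)) = 1/((15 - 257 - 99) + 81) = 1/(-341 + 81) = 1/(-260) = -1/260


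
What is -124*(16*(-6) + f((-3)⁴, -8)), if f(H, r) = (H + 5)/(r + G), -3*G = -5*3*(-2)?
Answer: 112468/9 ≈ 12496.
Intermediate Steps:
G = -10 (G = -(-5*3)*(-2)/3 = -(-5)*(-2) = -⅓*30 = -10)
f(H, r) = (5 + H)/(-10 + r) (f(H, r) = (H + 5)/(r - 10) = (5 + H)/(-10 + r))
-124*(16*(-6) + f((-3)⁴, -8)) = -124*(16*(-6) + (5 + (-3)⁴)/(-10 - 8)) = -124*(-96 + (5 + 81)/(-18)) = -124*(-96 - 1/18*86) = -124*(-96 - 43/9) = -124*(-907/9) = 112468/9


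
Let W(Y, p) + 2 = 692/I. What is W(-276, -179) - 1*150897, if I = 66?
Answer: -4979321/33 ≈ -1.5089e+5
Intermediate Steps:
W(Y, p) = 280/33 (W(Y, p) = -2 + 692/66 = -2 + 692*(1/66) = -2 + 346/33 = 280/33)
W(-276, -179) - 1*150897 = 280/33 - 1*150897 = 280/33 - 150897 = -4979321/33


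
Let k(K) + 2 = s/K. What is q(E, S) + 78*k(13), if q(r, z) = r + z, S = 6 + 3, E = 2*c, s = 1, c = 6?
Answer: -129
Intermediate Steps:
k(K) = -2 + 1/K
E = 12 (E = 2*6 = 12)
S = 9
q(E, S) + 78*k(13) = (12 + 9) + 78*(-2 + 1/13) = 21 + 78*(-2 + 1/13) = 21 + 78*(-25/13) = 21 - 150 = -129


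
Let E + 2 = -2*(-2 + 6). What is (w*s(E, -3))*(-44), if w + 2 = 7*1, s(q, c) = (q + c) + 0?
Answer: 2860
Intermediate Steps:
E = -10 (E = -2 - 2*(-2 + 6) = -2 - 2*4 = -2 - 8 = -10)
s(q, c) = c + q (s(q, c) = (c + q) + 0 = c + q)
w = 5 (w = -2 + 7*1 = -2 + 7 = 5)
(w*s(E, -3))*(-44) = (5*(-3 - 10))*(-44) = (5*(-13))*(-44) = -65*(-44) = 2860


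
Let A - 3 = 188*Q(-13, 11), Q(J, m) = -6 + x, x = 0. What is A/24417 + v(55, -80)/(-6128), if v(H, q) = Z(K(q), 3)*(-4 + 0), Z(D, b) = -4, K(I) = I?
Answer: -50588/1039079 ≈ -0.048685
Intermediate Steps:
Q(J, m) = -6 (Q(J, m) = -6 + 0 = -6)
A = -1125 (A = 3 + 188*(-6) = 3 - 1128 = -1125)
v(H, q) = 16 (v(H, q) = -4*(-4 + 0) = -4*(-4) = 16)
A/24417 + v(55, -80)/(-6128) = -1125/24417 + 16/(-6128) = -1125*1/24417 + 16*(-1/6128) = -125/2713 - 1/383 = -50588/1039079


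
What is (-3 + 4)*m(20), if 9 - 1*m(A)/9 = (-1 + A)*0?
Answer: 81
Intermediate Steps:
m(A) = 81 (m(A) = 81 - 9*(-1 + A)*0 = 81 - 9*0 = 81 + 0 = 81)
(-3 + 4)*m(20) = (-3 + 4)*81 = 1*81 = 81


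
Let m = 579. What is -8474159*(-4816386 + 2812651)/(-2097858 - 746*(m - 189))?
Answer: -16979968983865/2388798 ≈ -7.1082e+6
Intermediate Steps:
-8474159*(-4816386 + 2812651)/(-2097858 - 746*(m - 189)) = -8474159*(-4816386 + 2812651)/(-2097858 - 746*(579 - 189)) = -8474159*(-2003735/(-2097858 - 746*390)) = -8474159*(-2003735/(-2097858 - 290940)) = -8474159/((-2388798*(-1/2003735))) = -8474159/2388798/2003735 = -8474159*2003735/2388798 = -16979968983865/2388798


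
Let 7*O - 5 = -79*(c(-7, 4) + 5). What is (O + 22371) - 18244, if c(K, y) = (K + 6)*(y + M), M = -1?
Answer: 28736/7 ≈ 4105.1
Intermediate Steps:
c(K, y) = (-1 + y)*(6 + K) (c(K, y) = (K + 6)*(y - 1) = (6 + K)*(-1 + y) = (-1 + y)*(6 + K))
O = -153/7 (O = 5/7 + (-79*((-6 - 1*(-7) + 6*4 - 7*4) + 5))/7 = 5/7 + (-79*((-6 + 7 + 24 - 28) + 5))/7 = 5/7 + (-79*(-3 + 5))/7 = 5/7 + (-79*2)/7 = 5/7 + (⅐)*(-158) = 5/7 - 158/7 = -153/7 ≈ -21.857)
(O + 22371) - 18244 = (-153/7 + 22371) - 18244 = 156444/7 - 18244 = 28736/7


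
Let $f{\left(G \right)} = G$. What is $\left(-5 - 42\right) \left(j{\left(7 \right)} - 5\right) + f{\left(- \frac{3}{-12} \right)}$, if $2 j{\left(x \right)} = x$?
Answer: $\frac{283}{4} \approx 70.75$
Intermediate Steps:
$j{\left(x \right)} = \frac{x}{2}$
$\left(-5 - 42\right) \left(j{\left(7 \right)} - 5\right) + f{\left(- \frac{3}{-12} \right)} = \left(-5 - 42\right) \left(\frac{1}{2} \cdot 7 - 5\right) - \frac{3}{-12} = \left(-5 - 42\right) \left(\frac{7}{2} - 5\right) - - \frac{1}{4} = \left(-47\right) \left(- \frac{3}{2}\right) + \frac{1}{4} = \frac{141}{2} + \frac{1}{4} = \frac{283}{4}$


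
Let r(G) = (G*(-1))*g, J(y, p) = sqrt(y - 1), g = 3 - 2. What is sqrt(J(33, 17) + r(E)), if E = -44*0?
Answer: 2*2**(1/4) ≈ 2.3784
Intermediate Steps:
g = 1
J(y, p) = sqrt(-1 + y)
E = 0
r(G) = -G (r(G) = (G*(-1))*1 = -G*1 = -G)
sqrt(J(33, 17) + r(E)) = sqrt(sqrt(-1 + 33) - 1*0) = sqrt(sqrt(32) + 0) = sqrt(4*sqrt(2) + 0) = sqrt(4*sqrt(2)) = 2*2**(1/4)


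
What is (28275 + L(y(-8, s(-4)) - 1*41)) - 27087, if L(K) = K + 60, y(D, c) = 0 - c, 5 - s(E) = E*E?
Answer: 1218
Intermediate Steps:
s(E) = 5 - E² (s(E) = 5 - E*E = 5 - E²)
y(D, c) = -c
L(K) = 60 + K
(28275 + L(y(-8, s(-4)) - 1*41)) - 27087 = (28275 + (60 + (-(5 - 1*(-4)²) - 1*41))) - 27087 = (28275 + (60 + (-(5 - 1*16) - 41))) - 27087 = (28275 + (60 + (-(5 - 16) - 41))) - 27087 = (28275 + (60 + (-1*(-11) - 41))) - 27087 = (28275 + (60 + (11 - 41))) - 27087 = (28275 + (60 - 30)) - 27087 = (28275 + 30) - 27087 = 28305 - 27087 = 1218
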